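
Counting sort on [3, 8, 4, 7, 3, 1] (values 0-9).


Input: [3, 8, 4, 7, 3, 1]
Counts: [0, 1, 0, 2, 1, 0, 0, 1, 1, 0]

Sorted: [1, 3, 3, 4, 7, 8]


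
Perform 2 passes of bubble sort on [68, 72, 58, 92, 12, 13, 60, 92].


Initial: [68, 72, 58, 92, 12, 13, 60, 92]
Pass 1: [68, 58, 72, 12, 13, 60, 92, 92] (4 swaps)
Pass 2: [58, 68, 12, 13, 60, 72, 92, 92] (4 swaps)

After 2 passes: [58, 68, 12, 13, 60, 72, 92, 92]


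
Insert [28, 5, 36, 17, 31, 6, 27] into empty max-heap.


Insert 28: [28]
Insert 5: [28, 5]
Insert 36: [36, 5, 28]
Insert 17: [36, 17, 28, 5]
Insert 31: [36, 31, 28, 5, 17]
Insert 6: [36, 31, 28, 5, 17, 6]
Insert 27: [36, 31, 28, 5, 17, 6, 27]

Final heap: [36, 31, 28, 5, 17, 6, 27]


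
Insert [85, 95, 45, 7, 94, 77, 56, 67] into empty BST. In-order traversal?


Insert 85: root
Insert 95: R from 85
Insert 45: L from 85
Insert 7: L from 85 -> L from 45
Insert 94: R from 85 -> L from 95
Insert 77: L from 85 -> R from 45
Insert 56: L from 85 -> R from 45 -> L from 77
Insert 67: L from 85 -> R from 45 -> L from 77 -> R from 56

In-order: [7, 45, 56, 67, 77, 85, 94, 95]


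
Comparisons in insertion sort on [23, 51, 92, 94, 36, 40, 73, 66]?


Algorithm: insertion sort
Input: [23, 51, 92, 94, 36, 40, 73, 66]
Sorted: [23, 36, 40, 51, 66, 73, 92, 94]

18


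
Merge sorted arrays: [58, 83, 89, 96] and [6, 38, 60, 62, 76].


Take 6 from B
Take 38 from B
Take 58 from A
Take 60 from B
Take 62 from B
Take 76 from B

Merged: [6, 38, 58, 60, 62, 76, 83, 89, 96]


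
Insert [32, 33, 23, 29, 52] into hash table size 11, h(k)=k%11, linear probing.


Insert 32: h=10 -> slot 10
Insert 33: h=0 -> slot 0
Insert 23: h=1 -> slot 1
Insert 29: h=7 -> slot 7
Insert 52: h=8 -> slot 8

Table: [33, 23, None, None, None, None, None, 29, 52, None, 32]


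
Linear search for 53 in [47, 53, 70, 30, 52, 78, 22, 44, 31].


i=0: 47!=53
i=1: 53==53 found!

Found at 1, 2 comps


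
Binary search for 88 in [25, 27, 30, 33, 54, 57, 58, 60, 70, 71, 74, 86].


Step 1: lo=0, hi=11, mid=5, val=57
Step 2: lo=6, hi=11, mid=8, val=70
Step 3: lo=9, hi=11, mid=10, val=74
Step 4: lo=11, hi=11, mid=11, val=86

Not found


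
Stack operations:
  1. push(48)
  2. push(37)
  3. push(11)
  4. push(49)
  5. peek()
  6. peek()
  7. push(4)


push(48) -> [48]
push(37) -> [48, 37]
push(11) -> [48, 37, 11]
push(49) -> [48, 37, 11, 49]
peek()->49
peek()->49
push(4) -> [48, 37, 11, 49, 4]

Final stack: [48, 37, 11, 49, 4]


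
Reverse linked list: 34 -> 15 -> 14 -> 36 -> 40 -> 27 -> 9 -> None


Step 1: curr=34, set curr.next=prev(None) | reversed so far: 34
Step 2: curr=15, set curr.next=prev(34) | reversed so far: 15 -> 34
Step 3: curr=14, set curr.next=prev(15) | reversed so far: 14 -> 15 -> 34
Step 4: curr=36, set curr.next=prev(14) | reversed so far: 36 -> 14 -> 15 -> 34
Step 5: curr=40, set curr.next=prev(36) | reversed so far: 40 -> 36 -> 14 -> 15 -> 34
Step 6: curr=27, set curr.next=prev(40) | reversed so far: 27 -> 40 -> 36 -> 14 -> 15 -> 34
Step 7: curr=9, set curr.next=prev(27) | reversed so far: 9 -> 27 -> 40 -> 36 -> 14 -> 15 -> 34

9 -> 27 -> 40 -> 36 -> 14 -> 15 -> 34 -> None


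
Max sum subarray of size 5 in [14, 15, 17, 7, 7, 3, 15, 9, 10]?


[0:5]: 60
[1:6]: 49
[2:7]: 49
[3:8]: 41
[4:9]: 44

Max: 60 at [0:5]


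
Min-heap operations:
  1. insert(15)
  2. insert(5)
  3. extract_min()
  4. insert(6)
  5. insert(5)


insert(15) -> [15]
insert(5) -> [5, 15]
extract_min()->5, [15]
insert(6) -> [6, 15]
insert(5) -> [5, 15, 6]

Final heap: [5, 15, 6]


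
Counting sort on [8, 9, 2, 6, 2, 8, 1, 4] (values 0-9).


Input: [8, 9, 2, 6, 2, 8, 1, 4]
Counts: [0, 1, 2, 0, 1, 0, 1, 0, 2, 1]

Sorted: [1, 2, 2, 4, 6, 8, 8, 9]


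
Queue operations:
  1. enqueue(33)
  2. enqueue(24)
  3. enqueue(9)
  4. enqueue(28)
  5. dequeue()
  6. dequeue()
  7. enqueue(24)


enqueue(33) -> [33]
enqueue(24) -> [33, 24]
enqueue(9) -> [33, 24, 9]
enqueue(28) -> [33, 24, 9, 28]
dequeue()->33, [24, 9, 28]
dequeue()->24, [9, 28]
enqueue(24) -> [9, 28, 24]

Final queue: [9, 28, 24]


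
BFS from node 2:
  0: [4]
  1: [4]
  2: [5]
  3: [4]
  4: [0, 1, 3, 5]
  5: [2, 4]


Visit 2, enqueue [5]
Visit 5, enqueue [4]
Visit 4, enqueue [0, 1, 3]
Visit 0, enqueue []
Visit 1, enqueue []
Visit 3, enqueue []

BFS order: [2, 5, 4, 0, 1, 3]


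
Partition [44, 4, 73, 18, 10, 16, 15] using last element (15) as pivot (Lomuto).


Pivot: 15
  4 <= 15: swap -> [4, 44, 73, 18, 10, 16, 15]
  10 <= 15: swap -> [4, 10, 73, 18, 44, 16, 15]
Place pivot at 2: [4, 10, 15, 18, 44, 16, 73]

Partitioned: [4, 10, 15, 18, 44, 16, 73]


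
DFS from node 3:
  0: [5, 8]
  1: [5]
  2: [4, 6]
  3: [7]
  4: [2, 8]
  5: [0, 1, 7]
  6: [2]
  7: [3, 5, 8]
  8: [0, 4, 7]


Visit 3, push [7]
Visit 7, push [8, 5]
Visit 5, push [1, 0]
Visit 0, push [8]
Visit 8, push [4]
Visit 4, push [2]
Visit 2, push [6]
Visit 6, push []
Visit 1, push []

DFS order: [3, 7, 5, 0, 8, 4, 2, 6, 1]


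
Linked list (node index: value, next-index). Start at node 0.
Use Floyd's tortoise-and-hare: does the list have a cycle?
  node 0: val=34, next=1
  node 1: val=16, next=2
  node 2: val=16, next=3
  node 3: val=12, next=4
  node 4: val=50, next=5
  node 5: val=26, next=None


Floyd's tortoise (slow, +1) and hare (fast, +2):
  init: slow=0, fast=0
  step 1: slow=1, fast=2
  step 2: slow=2, fast=4
  step 3: fast 4->5->None, no cycle

Cycle: no


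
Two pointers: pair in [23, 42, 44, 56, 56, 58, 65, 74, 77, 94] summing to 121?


lo=0(23)+hi=9(94)=117
lo=1(42)+hi=9(94)=136
lo=1(42)+hi=8(77)=119
lo=2(44)+hi=8(77)=121

Yes: 44+77=121


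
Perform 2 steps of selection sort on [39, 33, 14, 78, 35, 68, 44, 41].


Initial: [39, 33, 14, 78, 35, 68, 44, 41]
Step 1: min=14 at 2
  Swap: [14, 33, 39, 78, 35, 68, 44, 41]
Step 2: min=33 at 1
  Swap: [14, 33, 39, 78, 35, 68, 44, 41]

After 2 steps: [14, 33, 39, 78, 35, 68, 44, 41]


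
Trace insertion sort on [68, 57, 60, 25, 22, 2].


Initial: [68, 57, 60, 25, 22, 2]
Insert 57: [57, 68, 60, 25, 22, 2]
Insert 60: [57, 60, 68, 25, 22, 2]
Insert 25: [25, 57, 60, 68, 22, 2]
Insert 22: [22, 25, 57, 60, 68, 2]
Insert 2: [2, 22, 25, 57, 60, 68]

Sorted: [2, 22, 25, 57, 60, 68]


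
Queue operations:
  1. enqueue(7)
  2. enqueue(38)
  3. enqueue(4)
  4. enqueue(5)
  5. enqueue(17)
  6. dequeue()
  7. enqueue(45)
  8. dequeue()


enqueue(7) -> [7]
enqueue(38) -> [7, 38]
enqueue(4) -> [7, 38, 4]
enqueue(5) -> [7, 38, 4, 5]
enqueue(17) -> [7, 38, 4, 5, 17]
dequeue()->7, [38, 4, 5, 17]
enqueue(45) -> [38, 4, 5, 17, 45]
dequeue()->38, [4, 5, 17, 45]

Final queue: [4, 5, 17, 45]


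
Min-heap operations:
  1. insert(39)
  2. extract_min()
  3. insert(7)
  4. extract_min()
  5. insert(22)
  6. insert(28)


insert(39) -> [39]
extract_min()->39, []
insert(7) -> [7]
extract_min()->7, []
insert(22) -> [22]
insert(28) -> [22, 28]

Final heap: [22, 28]


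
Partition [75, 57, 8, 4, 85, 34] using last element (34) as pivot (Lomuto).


Pivot: 34
  8 <= 34: swap -> [8, 57, 75, 4, 85, 34]
  4 <= 34: swap -> [8, 4, 75, 57, 85, 34]
Place pivot at 2: [8, 4, 34, 57, 85, 75]

Partitioned: [8, 4, 34, 57, 85, 75]


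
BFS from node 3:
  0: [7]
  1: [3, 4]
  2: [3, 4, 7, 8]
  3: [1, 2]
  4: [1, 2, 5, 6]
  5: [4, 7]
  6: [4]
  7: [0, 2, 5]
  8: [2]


Visit 3, enqueue [1, 2]
Visit 1, enqueue [4]
Visit 2, enqueue [7, 8]
Visit 4, enqueue [5, 6]
Visit 7, enqueue [0]
Visit 8, enqueue []
Visit 5, enqueue []
Visit 6, enqueue []
Visit 0, enqueue []

BFS order: [3, 1, 2, 4, 7, 8, 5, 6, 0]


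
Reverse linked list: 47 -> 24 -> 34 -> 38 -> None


Step 1: curr=47, set curr.next=prev(None) | reversed so far: 47
Step 2: curr=24, set curr.next=prev(47) | reversed so far: 24 -> 47
Step 3: curr=34, set curr.next=prev(24) | reversed so far: 34 -> 24 -> 47
Step 4: curr=38, set curr.next=prev(34) | reversed so far: 38 -> 34 -> 24 -> 47

38 -> 34 -> 24 -> 47 -> None


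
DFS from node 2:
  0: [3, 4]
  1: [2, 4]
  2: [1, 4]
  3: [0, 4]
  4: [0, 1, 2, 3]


Visit 2, push [4, 1]
Visit 1, push [4]
Visit 4, push [3, 0]
Visit 0, push [3]
Visit 3, push []

DFS order: [2, 1, 4, 0, 3]


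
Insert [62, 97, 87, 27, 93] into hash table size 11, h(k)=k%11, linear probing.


Insert 62: h=7 -> slot 7
Insert 97: h=9 -> slot 9
Insert 87: h=10 -> slot 10
Insert 27: h=5 -> slot 5
Insert 93: h=5, 1 probes -> slot 6

Table: [None, None, None, None, None, 27, 93, 62, None, 97, 87]


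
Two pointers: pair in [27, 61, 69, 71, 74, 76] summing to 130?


lo=0(27)+hi=5(76)=103
lo=1(61)+hi=5(76)=137
lo=1(61)+hi=4(74)=135
lo=1(61)+hi=3(71)=132
lo=1(61)+hi=2(69)=130

Yes: 61+69=130


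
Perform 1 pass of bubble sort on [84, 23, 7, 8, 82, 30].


Initial: [84, 23, 7, 8, 82, 30]
Pass 1: [23, 7, 8, 82, 30, 84] (5 swaps)

After 1 pass: [23, 7, 8, 82, 30, 84]


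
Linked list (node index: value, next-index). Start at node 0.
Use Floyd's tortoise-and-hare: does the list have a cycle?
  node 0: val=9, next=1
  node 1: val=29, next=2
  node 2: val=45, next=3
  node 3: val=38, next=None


Floyd's tortoise (slow, +1) and hare (fast, +2):
  init: slow=0, fast=0
  step 1: slow=1, fast=2
  step 2: fast 2->3->None, no cycle

Cycle: no


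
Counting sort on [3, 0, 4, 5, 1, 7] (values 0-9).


Input: [3, 0, 4, 5, 1, 7]
Counts: [1, 1, 0, 1, 1, 1, 0, 1, 0, 0]

Sorted: [0, 1, 3, 4, 5, 7]


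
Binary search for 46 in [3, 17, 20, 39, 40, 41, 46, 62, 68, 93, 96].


Step 1: lo=0, hi=10, mid=5, val=41
Step 2: lo=6, hi=10, mid=8, val=68
Step 3: lo=6, hi=7, mid=6, val=46

Found at index 6


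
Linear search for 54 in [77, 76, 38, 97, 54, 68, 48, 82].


i=0: 77!=54
i=1: 76!=54
i=2: 38!=54
i=3: 97!=54
i=4: 54==54 found!

Found at 4, 5 comps


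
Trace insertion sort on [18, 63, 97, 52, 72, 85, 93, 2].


Initial: [18, 63, 97, 52, 72, 85, 93, 2]
Insert 63: [18, 63, 97, 52, 72, 85, 93, 2]
Insert 97: [18, 63, 97, 52, 72, 85, 93, 2]
Insert 52: [18, 52, 63, 97, 72, 85, 93, 2]
Insert 72: [18, 52, 63, 72, 97, 85, 93, 2]
Insert 85: [18, 52, 63, 72, 85, 97, 93, 2]
Insert 93: [18, 52, 63, 72, 85, 93, 97, 2]
Insert 2: [2, 18, 52, 63, 72, 85, 93, 97]

Sorted: [2, 18, 52, 63, 72, 85, 93, 97]


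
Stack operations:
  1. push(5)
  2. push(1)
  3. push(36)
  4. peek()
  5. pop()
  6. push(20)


push(5) -> [5]
push(1) -> [5, 1]
push(36) -> [5, 1, 36]
peek()->36
pop()->36, [5, 1]
push(20) -> [5, 1, 20]

Final stack: [5, 1, 20]


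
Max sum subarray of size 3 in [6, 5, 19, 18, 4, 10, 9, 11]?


[0:3]: 30
[1:4]: 42
[2:5]: 41
[3:6]: 32
[4:7]: 23
[5:8]: 30

Max: 42 at [1:4]


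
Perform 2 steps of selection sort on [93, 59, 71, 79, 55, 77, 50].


Initial: [93, 59, 71, 79, 55, 77, 50]
Step 1: min=50 at 6
  Swap: [50, 59, 71, 79, 55, 77, 93]
Step 2: min=55 at 4
  Swap: [50, 55, 71, 79, 59, 77, 93]

After 2 steps: [50, 55, 71, 79, 59, 77, 93]


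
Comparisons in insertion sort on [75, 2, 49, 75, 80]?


Algorithm: insertion sort
Input: [75, 2, 49, 75, 80]
Sorted: [2, 49, 75, 75, 80]

5


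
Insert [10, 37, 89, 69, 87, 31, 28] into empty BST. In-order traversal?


Insert 10: root
Insert 37: R from 10
Insert 89: R from 10 -> R from 37
Insert 69: R from 10 -> R from 37 -> L from 89
Insert 87: R from 10 -> R from 37 -> L from 89 -> R from 69
Insert 31: R from 10 -> L from 37
Insert 28: R from 10 -> L from 37 -> L from 31

In-order: [10, 28, 31, 37, 69, 87, 89]


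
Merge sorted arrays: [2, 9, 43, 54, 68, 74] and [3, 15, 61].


Take 2 from A
Take 3 from B
Take 9 from A
Take 15 from B
Take 43 from A
Take 54 from A
Take 61 from B

Merged: [2, 3, 9, 15, 43, 54, 61, 68, 74]


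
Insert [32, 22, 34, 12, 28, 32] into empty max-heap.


Insert 32: [32]
Insert 22: [32, 22]
Insert 34: [34, 22, 32]
Insert 12: [34, 22, 32, 12]
Insert 28: [34, 28, 32, 12, 22]
Insert 32: [34, 28, 32, 12, 22, 32]

Final heap: [34, 28, 32, 12, 22, 32]


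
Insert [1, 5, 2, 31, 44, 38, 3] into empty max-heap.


Insert 1: [1]
Insert 5: [5, 1]
Insert 2: [5, 1, 2]
Insert 31: [31, 5, 2, 1]
Insert 44: [44, 31, 2, 1, 5]
Insert 38: [44, 31, 38, 1, 5, 2]
Insert 3: [44, 31, 38, 1, 5, 2, 3]

Final heap: [44, 31, 38, 1, 5, 2, 3]


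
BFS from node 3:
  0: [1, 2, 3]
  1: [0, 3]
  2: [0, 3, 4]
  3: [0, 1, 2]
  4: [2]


Visit 3, enqueue [0, 1, 2]
Visit 0, enqueue []
Visit 1, enqueue []
Visit 2, enqueue [4]
Visit 4, enqueue []

BFS order: [3, 0, 1, 2, 4]


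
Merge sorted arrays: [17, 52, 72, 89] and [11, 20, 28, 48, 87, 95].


Take 11 from B
Take 17 from A
Take 20 from B
Take 28 from B
Take 48 from B
Take 52 from A
Take 72 from A
Take 87 from B
Take 89 from A

Merged: [11, 17, 20, 28, 48, 52, 72, 87, 89, 95]


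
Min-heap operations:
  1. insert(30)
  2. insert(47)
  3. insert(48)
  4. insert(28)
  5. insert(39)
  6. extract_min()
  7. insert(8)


insert(30) -> [30]
insert(47) -> [30, 47]
insert(48) -> [30, 47, 48]
insert(28) -> [28, 30, 48, 47]
insert(39) -> [28, 30, 48, 47, 39]
extract_min()->28, [30, 39, 48, 47]
insert(8) -> [8, 30, 48, 47, 39]

Final heap: [8, 30, 48, 47, 39]


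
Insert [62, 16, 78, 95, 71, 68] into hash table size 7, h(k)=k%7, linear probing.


Insert 62: h=6 -> slot 6
Insert 16: h=2 -> slot 2
Insert 78: h=1 -> slot 1
Insert 95: h=4 -> slot 4
Insert 71: h=1, 2 probes -> slot 3
Insert 68: h=5 -> slot 5

Table: [None, 78, 16, 71, 95, 68, 62]


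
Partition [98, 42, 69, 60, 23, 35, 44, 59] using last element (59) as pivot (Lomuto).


Pivot: 59
  42 <= 59: swap -> [42, 98, 69, 60, 23, 35, 44, 59]
  23 <= 59: swap -> [42, 23, 69, 60, 98, 35, 44, 59]
  35 <= 59: swap -> [42, 23, 35, 60, 98, 69, 44, 59]
  44 <= 59: swap -> [42, 23, 35, 44, 98, 69, 60, 59]
Place pivot at 4: [42, 23, 35, 44, 59, 69, 60, 98]

Partitioned: [42, 23, 35, 44, 59, 69, 60, 98]


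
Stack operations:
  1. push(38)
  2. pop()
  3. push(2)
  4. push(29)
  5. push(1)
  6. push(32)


push(38) -> [38]
pop()->38, []
push(2) -> [2]
push(29) -> [2, 29]
push(1) -> [2, 29, 1]
push(32) -> [2, 29, 1, 32]

Final stack: [2, 29, 1, 32]


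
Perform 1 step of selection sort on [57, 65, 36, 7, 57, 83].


Initial: [57, 65, 36, 7, 57, 83]
Step 1: min=7 at 3
  Swap: [7, 65, 36, 57, 57, 83]

After 1 step: [7, 65, 36, 57, 57, 83]


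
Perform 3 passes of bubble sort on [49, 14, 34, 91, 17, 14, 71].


Initial: [49, 14, 34, 91, 17, 14, 71]
Pass 1: [14, 34, 49, 17, 14, 71, 91] (5 swaps)
Pass 2: [14, 34, 17, 14, 49, 71, 91] (2 swaps)
Pass 3: [14, 17, 14, 34, 49, 71, 91] (2 swaps)

After 3 passes: [14, 17, 14, 34, 49, 71, 91]


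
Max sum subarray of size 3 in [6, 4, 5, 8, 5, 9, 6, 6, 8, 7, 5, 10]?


[0:3]: 15
[1:4]: 17
[2:5]: 18
[3:6]: 22
[4:7]: 20
[5:8]: 21
[6:9]: 20
[7:10]: 21
[8:11]: 20
[9:12]: 22

Max: 22 at [3:6]


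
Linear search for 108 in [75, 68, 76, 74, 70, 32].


i=0: 75!=108
i=1: 68!=108
i=2: 76!=108
i=3: 74!=108
i=4: 70!=108
i=5: 32!=108

Not found, 6 comps


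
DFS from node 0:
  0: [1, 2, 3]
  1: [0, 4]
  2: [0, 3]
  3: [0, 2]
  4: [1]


Visit 0, push [3, 2, 1]
Visit 1, push [4]
Visit 4, push []
Visit 2, push [3]
Visit 3, push []

DFS order: [0, 1, 4, 2, 3]


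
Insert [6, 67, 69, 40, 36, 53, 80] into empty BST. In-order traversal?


Insert 6: root
Insert 67: R from 6
Insert 69: R from 6 -> R from 67
Insert 40: R from 6 -> L from 67
Insert 36: R from 6 -> L from 67 -> L from 40
Insert 53: R from 6 -> L from 67 -> R from 40
Insert 80: R from 6 -> R from 67 -> R from 69

In-order: [6, 36, 40, 53, 67, 69, 80]


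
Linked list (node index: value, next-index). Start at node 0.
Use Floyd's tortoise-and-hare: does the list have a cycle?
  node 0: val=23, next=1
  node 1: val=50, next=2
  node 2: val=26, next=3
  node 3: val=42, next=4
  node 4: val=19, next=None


Floyd's tortoise (slow, +1) and hare (fast, +2):
  init: slow=0, fast=0
  step 1: slow=1, fast=2
  step 2: slow=2, fast=4
  step 3: fast -> None, no cycle

Cycle: no


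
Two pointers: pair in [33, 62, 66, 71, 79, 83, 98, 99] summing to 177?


lo=0(33)+hi=7(99)=132
lo=1(62)+hi=7(99)=161
lo=2(66)+hi=7(99)=165
lo=3(71)+hi=7(99)=170
lo=4(79)+hi=7(99)=178
lo=4(79)+hi=6(98)=177

Yes: 79+98=177


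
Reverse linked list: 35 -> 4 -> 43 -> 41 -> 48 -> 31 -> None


Step 1: curr=35, set curr.next=prev(None) | reversed so far: 35
Step 2: curr=4, set curr.next=prev(35) | reversed so far: 4 -> 35
Step 3: curr=43, set curr.next=prev(4) | reversed so far: 43 -> 4 -> 35
Step 4: curr=41, set curr.next=prev(43) | reversed so far: 41 -> 43 -> 4 -> 35
Step 5: curr=48, set curr.next=prev(41) | reversed so far: 48 -> 41 -> 43 -> 4 -> 35
Step 6: curr=31, set curr.next=prev(48) | reversed so far: 31 -> 48 -> 41 -> 43 -> 4 -> 35

31 -> 48 -> 41 -> 43 -> 4 -> 35 -> None


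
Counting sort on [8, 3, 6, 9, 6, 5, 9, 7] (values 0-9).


Input: [8, 3, 6, 9, 6, 5, 9, 7]
Counts: [0, 0, 0, 1, 0, 1, 2, 1, 1, 2]

Sorted: [3, 5, 6, 6, 7, 8, 9, 9]


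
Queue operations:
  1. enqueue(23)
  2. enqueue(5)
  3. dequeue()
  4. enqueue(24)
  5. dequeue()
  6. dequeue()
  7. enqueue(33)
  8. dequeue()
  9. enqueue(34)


enqueue(23) -> [23]
enqueue(5) -> [23, 5]
dequeue()->23, [5]
enqueue(24) -> [5, 24]
dequeue()->5, [24]
dequeue()->24, []
enqueue(33) -> [33]
dequeue()->33, []
enqueue(34) -> [34]

Final queue: [34]


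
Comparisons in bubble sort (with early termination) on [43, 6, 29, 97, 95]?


Algorithm: bubble sort (with early termination)
Input: [43, 6, 29, 97, 95]
Sorted: [6, 29, 43, 95, 97]

7


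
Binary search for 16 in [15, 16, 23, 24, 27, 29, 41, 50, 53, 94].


Step 1: lo=0, hi=9, mid=4, val=27
Step 2: lo=0, hi=3, mid=1, val=16

Found at index 1


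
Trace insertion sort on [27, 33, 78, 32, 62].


Initial: [27, 33, 78, 32, 62]
Insert 33: [27, 33, 78, 32, 62]
Insert 78: [27, 33, 78, 32, 62]
Insert 32: [27, 32, 33, 78, 62]
Insert 62: [27, 32, 33, 62, 78]

Sorted: [27, 32, 33, 62, 78]


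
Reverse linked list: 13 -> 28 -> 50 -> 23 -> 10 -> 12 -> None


Step 1: curr=13, set curr.next=prev(None) | reversed so far: 13
Step 2: curr=28, set curr.next=prev(13) | reversed so far: 28 -> 13
Step 3: curr=50, set curr.next=prev(28) | reversed so far: 50 -> 28 -> 13
Step 4: curr=23, set curr.next=prev(50) | reversed so far: 23 -> 50 -> 28 -> 13
Step 5: curr=10, set curr.next=prev(23) | reversed so far: 10 -> 23 -> 50 -> 28 -> 13
Step 6: curr=12, set curr.next=prev(10) | reversed so far: 12 -> 10 -> 23 -> 50 -> 28 -> 13

12 -> 10 -> 23 -> 50 -> 28 -> 13 -> None


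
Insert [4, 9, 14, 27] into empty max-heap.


Insert 4: [4]
Insert 9: [9, 4]
Insert 14: [14, 4, 9]
Insert 27: [27, 14, 9, 4]

Final heap: [27, 14, 9, 4]


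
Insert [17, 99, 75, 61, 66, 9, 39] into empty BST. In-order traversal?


Insert 17: root
Insert 99: R from 17
Insert 75: R from 17 -> L from 99
Insert 61: R from 17 -> L from 99 -> L from 75
Insert 66: R from 17 -> L from 99 -> L from 75 -> R from 61
Insert 9: L from 17
Insert 39: R from 17 -> L from 99 -> L from 75 -> L from 61

In-order: [9, 17, 39, 61, 66, 75, 99]


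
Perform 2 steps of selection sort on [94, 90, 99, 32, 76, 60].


Initial: [94, 90, 99, 32, 76, 60]
Step 1: min=32 at 3
  Swap: [32, 90, 99, 94, 76, 60]
Step 2: min=60 at 5
  Swap: [32, 60, 99, 94, 76, 90]

After 2 steps: [32, 60, 99, 94, 76, 90]


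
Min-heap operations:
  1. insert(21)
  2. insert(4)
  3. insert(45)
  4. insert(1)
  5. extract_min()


insert(21) -> [21]
insert(4) -> [4, 21]
insert(45) -> [4, 21, 45]
insert(1) -> [1, 4, 45, 21]
extract_min()->1, [4, 21, 45]

Final heap: [4, 21, 45]


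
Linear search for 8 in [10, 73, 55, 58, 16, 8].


i=0: 10!=8
i=1: 73!=8
i=2: 55!=8
i=3: 58!=8
i=4: 16!=8
i=5: 8==8 found!

Found at 5, 6 comps


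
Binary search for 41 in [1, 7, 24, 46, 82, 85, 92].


Step 1: lo=0, hi=6, mid=3, val=46
Step 2: lo=0, hi=2, mid=1, val=7
Step 3: lo=2, hi=2, mid=2, val=24

Not found


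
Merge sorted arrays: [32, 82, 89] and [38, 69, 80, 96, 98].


Take 32 from A
Take 38 from B
Take 69 from B
Take 80 from B
Take 82 from A
Take 89 from A

Merged: [32, 38, 69, 80, 82, 89, 96, 98]


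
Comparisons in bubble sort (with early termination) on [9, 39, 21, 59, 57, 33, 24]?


Algorithm: bubble sort (with early termination)
Input: [9, 39, 21, 59, 57, 33, 24]
Sorted: [9, 21, 24, 33, 39, 57, 59]

20


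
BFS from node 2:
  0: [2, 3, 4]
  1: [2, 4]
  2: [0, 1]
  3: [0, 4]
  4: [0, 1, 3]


Visit 2, enqueue [0, 1]
Visit 0, enqueue [3, 4]
Visit 1, enqueue []
Visit 3, enqueue []
Visit 4, enqueue []

BFS order: [2, 0, 1, 3, 4]


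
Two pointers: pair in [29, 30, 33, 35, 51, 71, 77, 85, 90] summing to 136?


lo=0(29)+hi=8(90)=119
lo=1(30)+hi=8(90)=120
lo=2(33)+hi=8(90)=123
lo=3(35)+hi=8(90)=125
lo=4(51)+hi=8(90)=141
lo=4(51)+hi=7(85)=136

Yes: 51+85=136


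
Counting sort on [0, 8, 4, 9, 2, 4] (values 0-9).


Input: [0, 8, 4, 9, 2, 4]
Counts: [1, 0, 1, 0, 2, 0, 0, 0, 1, 1]

Sorted: [0, 2, 4, 4, 8, 9]


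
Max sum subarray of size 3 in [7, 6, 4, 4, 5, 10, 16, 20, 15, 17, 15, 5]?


[0:3]: 17
[1:4]: 14
[2:5]: 13
[3:6]: 19
[4:7]: 31
[5:8]: 46
[6:9]: 51
[7:10]: 52
[8:11]: 47
[9:12]: 37

Max: 52 at [7:10]


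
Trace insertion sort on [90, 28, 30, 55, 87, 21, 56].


Initial: [90, 28, 30, 55, 87, 21, 56]
Insert 28: [28, 90, 30, 55, 87, 21, 56]
Insert 30: [28, 30, 90, 55, 87, 21, 56]
Insert 55: [28, 30, 55, 90, 87, 21, 56]
Insert 87: [28, 30, 55, 87, 90, 21, 56]
Insert 21: [21, 28, 30, 55, 87, 90, 56]
Insert 56: [21, 28, 30, 55, 56, 87, 90]

Sorted: [21, 28, 30, 55, 56, 87, 90]


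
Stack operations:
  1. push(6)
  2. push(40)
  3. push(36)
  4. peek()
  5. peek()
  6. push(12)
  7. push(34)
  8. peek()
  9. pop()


push(6) -> [6]
push(40) -> [6, 40]
push(36) -> [6, 40, 36]
peek()->36
peek()->36
push(12) -> [6, 40, 36, 12]
push(34) -> [6, 40, 36, 12, 34]
peek()->34
pop()->34, [6, 40, 36, 12]

Final stack: [6, 40, 36, 12]


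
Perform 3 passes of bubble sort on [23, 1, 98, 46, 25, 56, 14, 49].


Initial: [23, 1, 98, 46, 25, 56, 14, 49]
Pass 1: [1, 23, 46, 25, 56, 14, 49, 98] (6 swaps)
Pass 2: [1, 23, 25, 46, 14, 49, 56, 98] (3 swaps)
Pass 3: [1, 23, 25, 14, 46, 49, 56, 98] (1 swaps)

After 3 passes: [1, 23, 25, 14, 46, 49, 56, 98]


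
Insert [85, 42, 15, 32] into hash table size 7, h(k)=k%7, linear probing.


Insert 85: h=1 -> slot 1
Insert 42: h=0 -> slot 0
Insert 15: h=1, 1 probes -> slot 2
Insert 32: h=4 -> slot 4

Table: [42, 85, 15, None, 32, None, None]


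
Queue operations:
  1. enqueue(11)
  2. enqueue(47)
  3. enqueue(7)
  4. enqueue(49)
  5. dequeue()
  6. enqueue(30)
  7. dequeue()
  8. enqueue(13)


enqueue(11) -> [11]
enqueue(47) -> [11, 47]
enqueue(7) -> [11, 47, 7]
enqueue(49) -> [11, 47, 7, 49]
dequeue()->11, [47, 7, 49]
enqueue(30) -> [47, 7, 49, 30]
dequeue()->47, [7, 49, 30]
enqueue(13) -> [7, 49, 30, 13]

Final queue: [7, 49, 30, 13]


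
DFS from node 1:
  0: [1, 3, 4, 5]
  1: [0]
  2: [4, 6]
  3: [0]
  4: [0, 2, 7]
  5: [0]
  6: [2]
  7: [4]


Visit 1, push [0]
Visit 0, push [5, 4, 3]
Visit 3, push []
Visit 4, push [7, 2]
Visit 2, push [6]
Visit 6, push []
Visit 7, push []
Visit 5, push []

DFS order: [1, 0, 3, 4, 2, 6, 7, 5]


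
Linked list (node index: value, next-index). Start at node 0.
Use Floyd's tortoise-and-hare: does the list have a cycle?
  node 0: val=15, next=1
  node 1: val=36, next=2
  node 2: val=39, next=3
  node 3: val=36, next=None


Floyd's tortoise (slow, +1) and hare (fast, +2):
  init: slow=0, fast=0
  step 1: slow=1, fast=2
  step 2: fast 2->3->None, no cycle

Cycle: no


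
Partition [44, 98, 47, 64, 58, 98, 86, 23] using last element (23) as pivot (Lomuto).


Pivot: 23
Place pivot at 0: [23, 98, 47, 64, 58, 98, 86, 44]

Partitioned: [23, 98, 47, 64, 58, 98, 86, 44]


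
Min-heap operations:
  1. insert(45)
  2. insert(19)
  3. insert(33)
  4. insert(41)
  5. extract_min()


insert(45) -> [45]
insert(19) -> [19, 45]
insert(33) -> [19, 45, 33]
insert(41) -> [19, 41, 33, 45]
extract_min()->19, [33, 41, 45]

Final heap: [33, 41, 45]


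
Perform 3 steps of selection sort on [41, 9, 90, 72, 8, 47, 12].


Initial: [41, 9, 90, 72, 8, 47, 12]
Step 1: min=8 at 4
  Swap: [8, 9, 90, 72, 41, 47, 12]
Step 2: min=9 at 1
  Swap: [8, 9, 90, 72, 41, 47, 12]
Step 3: min=12 at 6
  Swap: [8, 9, 12, 72, 41, 47, 90]

After 3 steps: [8, 9, 12, 72, 41, 47, 90]


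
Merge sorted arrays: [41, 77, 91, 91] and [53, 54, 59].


Take 41 from A
Take 53 from B
Take 54 from B
Take 59 from B

Merged: [41, 53, 54, 59, 77, 91, 91]


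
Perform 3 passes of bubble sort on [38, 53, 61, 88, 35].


Initial: [38, 53, 61, 88, 35]
Pass 1: [38, 53, 61, 35, 88] (1 swaps)
Pass 2: [38, 53, 35, 61, 88] (1 swaps)
Pass 3: [38, 35, 53, 61, 88] (1 swaps)

After 3 passes: [38, 35, 53, 61, 88]


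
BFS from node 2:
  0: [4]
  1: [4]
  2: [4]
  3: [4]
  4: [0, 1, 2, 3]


Visit 2, enqueue [4]
Visit 4, enqueue [0, 1, 3]
Visit 0, enqueue []
Visit 1, enqueue []
Visit 3, enqueue []

BFS order: [2, 4, 0, 1, 3]


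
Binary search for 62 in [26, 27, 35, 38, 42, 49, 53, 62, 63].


Step 1: lo=0, hi=8, mid=4, val=42
Step 2: lo=5, hi=8, mid=6, val=53
Step 3: lo=7, hi=8, mid=7, val=62

Found at index 7


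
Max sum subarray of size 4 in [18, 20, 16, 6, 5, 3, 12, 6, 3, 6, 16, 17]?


[0:4]: 60
[1:5]: 47
[2:6]: 30
[3:7]: 26
[4:8]: 26
[5:9]: 24
[6:10]: 27
[7:11]: 31
[8:12]: 42

Max: 60 at [0:4]


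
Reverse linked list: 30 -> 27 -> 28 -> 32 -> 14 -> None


Step 1: curr=30, set curr.next=prev(None) | reversed so far: 30
Step 2: curr=27, set curr.next=prev(30) | reversed so far: 27 -> 30
Step 3: curr=28, set curr.next=prev(27) | reversed so far: 28 -> 27 -> 30
Step 4: curr=32, set curr.next=prev(28) | reversed so far: 32 -> 28 -> 27 -> 30
Step 5: curr=14, set curr.next=prev(32) | reversed so far: 14 -> 32 -> 28 -> 27 -> 30

14 -> 32 -> 28 -> 27 -> 30 -> None


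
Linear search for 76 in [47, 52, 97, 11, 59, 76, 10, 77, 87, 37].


i=0: 47!=76
i=1: 52!=76
i=2: 97!=76
i=3: 11!=76
i=4: 59!=76
i=5: 76==76 found!

Found at 5, 6 comps


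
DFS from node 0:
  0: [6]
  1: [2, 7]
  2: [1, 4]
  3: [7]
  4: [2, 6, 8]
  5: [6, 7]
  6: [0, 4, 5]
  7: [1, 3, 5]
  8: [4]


Visit 0, push [6]
Visit 6, push [5, 4]
Visit 4, push [8, 2]
Visit 2, push [1]
Visit 1, push [7]
Visit 7, push [5, 3]
Visit 3, push []
Visit 5, push []
Visit 8, push []

DFS order: [0, 6, 4, 2, 1, 7, 3, 5, 8]


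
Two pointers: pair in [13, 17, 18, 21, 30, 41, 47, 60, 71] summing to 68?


lo=0(13)+hi=8(71)=84
lo=0(13)+hi=7(60)=73
lo=0(13)+hi=6(47)=60
lo=1(17)+hi=6(47)=64
lo=2(18)+hi=6(47)=65
lo=3(21)+hi=6(47)=68

Yes: 21+47=68


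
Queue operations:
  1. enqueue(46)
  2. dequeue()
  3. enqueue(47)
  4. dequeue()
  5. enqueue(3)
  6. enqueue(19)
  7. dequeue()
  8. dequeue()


enqueue(46) -> [46]
dequeue()->46, []
enqueue(47) -> [47]
dequeue()->47, []
enqueue(3) -> [3]
enqueue(19) -> [3, 19]
dequeue()->3, [19]
dequeue()->19, []

Final queue: []


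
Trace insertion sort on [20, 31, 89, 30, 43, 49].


Initial: [20, 31, 89, 30, 43, 49]
Insert 31: [20, 31, 89, 30, 43, 49]
Insert 89: [20, 31, 89, 30, 43, 49]
Insert 30: [20, 30, 31, 89, 43, 49]
Insert 43: [20, 30, 31, 43, 89, 49]
Insert 49: [20, 30, 31, 43, 49, 89]

Sorted: [20, 30, 31, 43, 49, 89]


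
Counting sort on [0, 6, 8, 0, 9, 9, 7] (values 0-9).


Input: [0, 6, 8, 0, 9, 9, 7]
Counts: [2, 0, 0, 0, 0, 0, 1, 1, 1, 2]

Sorted: [0, 0, 6, 7, 8, 9, 9]


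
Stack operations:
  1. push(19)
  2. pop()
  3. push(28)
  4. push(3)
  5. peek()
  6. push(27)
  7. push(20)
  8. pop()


push(19) -> [19]
pop()->19, []
push(28) -> [28]
push(3) -> [28, 3]
peek()->3
push(27) -> [28, 3, 27]
push(20) -> [28, 3, 27, 20]
pop()->20, [28, 3, 27]

Final stack: [28, 3, 27]


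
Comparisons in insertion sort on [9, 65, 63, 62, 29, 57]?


Algorithm: insertion sort
Input: [9, 65, 63, 62, 29, 57]
Sorted: [9, 29, 57, 62, 63, 65]

14


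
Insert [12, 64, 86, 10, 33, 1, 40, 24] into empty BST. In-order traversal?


Insert 12: root
Insert 64: R from 12
Insert 86: R from 12 -> R from 64
Insert 10: L from 12
Insert 33: R from 12 -> L from 64
Insert 1: L from 12 -> L from 10
Insert 40: R from 12 -> L from 64 -> R from 33
Insert 24: R from 12 -> L from 64 -> L from 33

In-order: [1, 10, 12, 24, 33, 40, 64, 86]


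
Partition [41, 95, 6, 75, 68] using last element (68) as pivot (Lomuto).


Pivot: 68
  41 <= 68: advance i (no swap)
  6 <= 68: swap -> [41, 6, 95, 75, 68]
Place pivot at 2: [41, 6, 68, 75, 95]

Partitioned: [41, 6, 68, 75, 95]


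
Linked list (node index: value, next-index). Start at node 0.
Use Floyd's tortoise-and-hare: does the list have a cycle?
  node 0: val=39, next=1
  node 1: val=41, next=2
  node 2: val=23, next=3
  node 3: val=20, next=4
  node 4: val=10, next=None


Floyd's tortoise (slow, +1) and hare (fast, +2):
  init: slow=0, fast=0
  step 1: slow=1, fast=2
  step 2: slow=2, fast=4
  step 3: fast -> None, no cycle

Cycle: no


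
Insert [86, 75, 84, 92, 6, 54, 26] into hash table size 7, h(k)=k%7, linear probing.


Insert 86: h=2 -> slot 2
Insert 75: h=5 -> slot 5
Insert 84: h=0 -> slot 0
Insert 92: h=1 -> slot 1
Insert 6: h=6 -> slot 6
Insert 54: h=5, 5 probes -> slot 3
Insert 26: h=5, 6 probes -> slot 4

Table: [84, 92, 86, 54, 26, 75, 6]


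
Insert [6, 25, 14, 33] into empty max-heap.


Insert 6: [6]
Insert 25: [25, 6]
Insert 14: [25, 6, 14]
Insert 33: [33, 25, 14, 6]

Final heap: [33, 25, 14, 6]


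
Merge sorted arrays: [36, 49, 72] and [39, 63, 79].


Take 36 from A
Take 39 from B
Take 49 from A
Take 63 from B
Take 72 from A

Merged: [36, 39, 49, 63, 72, 79]


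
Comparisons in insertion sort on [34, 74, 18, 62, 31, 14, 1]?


Algorithm: insertion sort
Input: [34, 74, 18, 62, 31, 14, 1]
Sorted: [1, 14, 18, 31, 34, 62, 74]

20


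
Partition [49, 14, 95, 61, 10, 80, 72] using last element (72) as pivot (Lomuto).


Pivot: 72
  49 <= 72: advance i (no swap)
  14 <= 72: advance i (no swap)
  61 <= 72: swap -> [49, 14, 61, 95, 10, 80, 72]
  10 <= 72: swap -> [49, 14, 61, 10, 95, 80, 72]
Place pivot at 4: [49, 14, 61, 10, 72, 80, 95]

Partitioned: [49, 14, 61, 10, 72, 80, 95]


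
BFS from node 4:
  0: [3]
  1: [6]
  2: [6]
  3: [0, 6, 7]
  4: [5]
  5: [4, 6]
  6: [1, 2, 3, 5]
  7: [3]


Visit 4, enqueue [5]
Visit 5, enqueue [6]
Visit 6, enqueue [1, 2, 3]
Visit 1, enqueue []
Visit 2, enqueue []
Visit 3, enqueue [0, 7]
Visit 0, enqueue []
Visit 7, enqueue []

BFS order: [4, 5, 6, 1, 2, 3, 0, 7]


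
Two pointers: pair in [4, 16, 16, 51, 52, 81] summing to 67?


lo=0(4)+hi=5(81)=85
lo=0(4)+hi=4(52)=56
lo=1(16)+hi=4(52)=68
lo=1(16)+hi=3(51)=67

Yes: 16+51=67


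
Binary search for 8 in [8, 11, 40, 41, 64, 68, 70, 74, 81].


Step 1: lo=0, hi=8, mid=4, val=64
Step 2: lo=0, hi=3, mid=1, val=11
Step 3: lo=0, hi=0, mid=0, val=8

Found at index 0


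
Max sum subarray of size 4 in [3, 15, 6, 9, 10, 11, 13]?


[0:4]: 33
[1:5]: 40
[2:6]: 36
[3:7]: 43

Max: 43 at [3:7]


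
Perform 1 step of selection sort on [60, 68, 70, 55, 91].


Initial: [60, 68, 70, 55, 91]
Step 1: min=55 at 3
  Swap: [55, 68, 70, 60, 91]

After 1 step: [55, 68, 70, 60, 91]


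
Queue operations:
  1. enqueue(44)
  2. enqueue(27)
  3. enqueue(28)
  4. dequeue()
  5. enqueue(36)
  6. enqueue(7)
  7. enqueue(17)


enqueue(44) -> [44]
enqueue(27) -> [44, 27]
enqueue(28) -> [44, 27, 28]
dequeue()->44, [27, 28]
enqueue(36) -> [27, 28, 36]
enqueue(7) -> [27, 28, 36, 7]
enqueue(17) -> [27, 28, 36, 7, 17]

Final queue: [27, 28, 36, 7, 17]


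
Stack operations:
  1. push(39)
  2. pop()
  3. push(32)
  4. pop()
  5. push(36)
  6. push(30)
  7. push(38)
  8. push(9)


push(39) -> [39]
pop()->39, []
push(32) -> [32]
pop()->32, []
push(36) -> [36]
push(30) -> [36, 30]
push(38) -> [36, 30, 38]
push(9) -> [36, 30, 38, 9]

Final stack: [36, 30, 38, 9]


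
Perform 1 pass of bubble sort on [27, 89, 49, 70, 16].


Initial: [27, 89, 49, 70, 16]
Pass 1: [27, 49, 70, 16, 89] (3 swaps)

After 1 pass: [27, 49, 70, 16, 89]


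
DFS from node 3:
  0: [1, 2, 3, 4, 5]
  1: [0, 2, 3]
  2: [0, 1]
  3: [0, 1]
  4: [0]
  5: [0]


Visit 3, push [1, 0]
Visit 0, push [5, 4, 2, 1]
Visit 1, push [2]
Visit 2, push []
Visit 4, push []
Visit 5, push []

DFS order: [3, 0, 1, 2, 4, 5]


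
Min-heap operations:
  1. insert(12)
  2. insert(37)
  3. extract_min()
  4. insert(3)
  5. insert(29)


insert(12) -> [12]
insert(37) -> [12, 37]
extract_min()->12, [37]
insert(3) -> [3, 37]
insert(29) -> [3, 37, 29]

Final heap: [3, 37, 29]


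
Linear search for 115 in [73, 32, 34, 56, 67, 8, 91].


i=0: 73!=115
i=1: 32!=115
i=2: 34!=115
i=3: 56!=115
i=4: 67!=115
i=5: 8!=115
i=6: 91!=115

Not found, 7 comps


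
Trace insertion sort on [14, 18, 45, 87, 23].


Initial: [14, 18, 45, 87, 23]
Insert 18: [14, 18, 45, 87, 23]
Insert 45: [14, 18, 45, 87, 23]
Insert 87: [14, 18, 45, 87, 23]
Insert 23: [14, 18, 23, 45, 87]

Sorted: [14, 18, 23, 45, 87]


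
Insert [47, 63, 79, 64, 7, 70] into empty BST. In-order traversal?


Insert 47: root
Insert 63: R from 47
Insert 79: R from 47 -> R from 63
Insert 64: R from 47 -> R from 63 -> L from 79
Insert 7: L from 47
Insert 70: R from 47 -> R from 63 -> L from 79 -> R from 64

In-order: [7, 47, 63, 64, 70, 79]


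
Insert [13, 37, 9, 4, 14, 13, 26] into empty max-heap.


Insert 13: [13]
Insert 37: [37, 13]
Insert 9: [37, 13, 9]
Insert 4: [37, 13, 9, 4]
Insert 14: [37, 14, 9, 4, 13]
Insert 13: [37, 14, 13, 4, 13, 9]
Insert 26: [37, 14, 26, 4, 13, 9, 13]

Final heap: [37, 14, 26, 4, 13, 9, 13]


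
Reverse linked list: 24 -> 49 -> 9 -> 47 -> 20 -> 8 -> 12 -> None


Step 1: curr=24, set curr.next=prev(None) | reversed so far: 24
Step 2: curr=49, set curr.next=prev(24) | reversed so far: 49 -> 24
Step 3: curr=9, set curr.next=prev(49) | reversed so far: 9 -> 49 -> 24
Step 4: curr=47, set curr.next=prev(9) | reversed so far: 47 -> 9 -> 49 -> 24
Step 5: curr=20, set curr.next=prev(47) | reversed so far: 20 -> 47 -> 9 -> 49 -> 24
Step 6: curr=8, set curr.next=prev(20) | reversed so far: 8 -> 20 -> 47 -> 9 -> 49 -> 24
Step 7: curr=12, set curr.next=prev(8) | reversed so far: 12 -> 8 -> 20 -> 47 -> 9 -> 49 -> 24

12 -> 8 -> 20 -> 47 -> 9 -> 49 -> 24 -> None


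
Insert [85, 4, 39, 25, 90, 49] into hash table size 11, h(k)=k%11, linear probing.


Insert 85: h=8 -> slot 8
Insert 4: h=4 -> slot 4
Insert 39: h=6 -> slot 6
Insert 25: h=3 -> slot 3
Insert 90: h=2 -> slot 2
Insert 49: h=5 -> slot 5

Table: [None, None, 90, 25, 4, 49, 39, None, 85, None, None]


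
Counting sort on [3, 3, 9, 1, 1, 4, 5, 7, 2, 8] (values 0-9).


Input: [3, 3, 9, 1, 1, 4, 5, 7, 2, 8]
Counts: [0, 2, 1, 2, 1, 1, 0, 1, 1, 1]

Sorted: [1, 1, 2, 3, 3, 4, 5, 7, 8, 9]


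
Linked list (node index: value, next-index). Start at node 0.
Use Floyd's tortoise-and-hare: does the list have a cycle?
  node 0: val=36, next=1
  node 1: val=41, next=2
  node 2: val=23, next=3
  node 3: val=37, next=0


Floyd's tortoise (slow, +1) and hare (fast, +2):
  init: slow=0, fast=0
  step 1: slow=1, fast=2
  step 2: slow=2, fast=0
  step 3: slow=3, fast=2
  step 4: slow=0, fast=0
  slow == fast at node 0: cycle detected

Cycle: yes


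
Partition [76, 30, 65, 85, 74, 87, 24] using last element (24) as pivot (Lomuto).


Pivot: 24
Place pivot at 0: [24, 30, 65, 85, 74, 87, 76]

Partitioned: [24, 30, 65, 85, 74, 87, 76]


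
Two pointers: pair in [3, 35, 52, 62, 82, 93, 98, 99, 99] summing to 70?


lo=0(3)+hi=8(99)=102
lo=0(3)+hi=7(99)=102
lo=0(3)+hi=6(98)=101
lo=0(3)+hi=5(93)=96
lo=0(3)+hi=4(82)=85
lo=0(3)+hi=3(62)=65
lo=1(35)+hi=3(62)=97
lo=1(35)+hi=2(52)=87

No pair found


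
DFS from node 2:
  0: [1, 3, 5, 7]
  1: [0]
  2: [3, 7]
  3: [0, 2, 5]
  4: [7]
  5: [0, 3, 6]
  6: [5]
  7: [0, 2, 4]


Visit 2, push [7, 3]
Visit 3, push [5, 0]
Visit 0, push [7, 5, 1]
Visit 1, push []
Visit 5, push [6]
Visit 6, push []
Visit 7, push [4]
Visit 4, push []

DFS order: [2, 3, 0, 1, 5, 6, 7, 4]


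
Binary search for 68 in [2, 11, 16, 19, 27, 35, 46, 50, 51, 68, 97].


Step 1: lo=0, hi=10, mid=5, val=35
Step 2: lo=6, hi=10, mid=8, val=51
Step 3: lo=9, hi=10, mid=9, val=68

Found at index 9


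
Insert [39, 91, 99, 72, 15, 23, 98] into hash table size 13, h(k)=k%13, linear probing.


Insert 39: h=0 -> slot 0
Insert 91: h=0, 1 probes -> slot 1
Insert 99: h=8 -> slot 8
Insert 72: h=7 -> slot 7
Insert 15: h=2 -> slot 2
Insert 23: h=10 -> slot 10
Insert 98: h=7, 2 probes -> slot 9

Table: [39, 91, 15, None, None, None, None, 72, 99, 98, 23, None, None]


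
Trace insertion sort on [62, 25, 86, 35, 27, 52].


Initial: [62, 25, 86, 35, 27, 52]
Insert 25: [25, 62, 86, 35, 27, 52]
Insert 86: [25, 62, 86, 35, 27, 52]
Insert 35: [25, 35, 62, 86, 27, 52]
Insert 27: [25, 27, 35, 62, 86, 52]
Insert 52: [25, 27, 35, 52, 62, 86]

Sorted: [25, 27, 35, 52, 62, 86]


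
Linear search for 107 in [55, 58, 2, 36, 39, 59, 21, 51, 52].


i=0: 55!=107
i=1: 58!=107
i=2: 2!=107
i=3: 36!=107
i=4: 39!=107
i=5: 59!=107
i=6: 21!=107
i=7: 51!=107
i=8: 52!=107

Not found, 9 comps


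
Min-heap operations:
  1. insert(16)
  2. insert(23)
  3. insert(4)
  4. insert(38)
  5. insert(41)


insert(16) -> [16]
insert(23) -> [16, 23]
insert(4) -> [4, 23, 16]
insert(38) -> [4, 23, 16, 38]
insert(41) -> [4, 23, 16, 38, 41]

Final heap: [4, 23, 16, 38, 41]


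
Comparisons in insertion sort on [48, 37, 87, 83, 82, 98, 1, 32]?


Algorithm: insertion sort
Input: [48, 37, 87, 83, 82, 98, 1, 32]
Sorted: [1, 32, 37, 48, 82, 83, 87, 98]

21


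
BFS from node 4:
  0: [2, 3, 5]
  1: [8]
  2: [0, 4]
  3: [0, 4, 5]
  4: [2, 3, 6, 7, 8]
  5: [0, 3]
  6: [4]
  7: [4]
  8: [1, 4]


Visit 4, enqueue [2, 3, 6, 7, 8]
Visit 2, enqueue [0]
Visit 3, enqueue [5]
Visit 6, enqueue []
Visit 7, enqueue []
Visit 8, enqueue [1]
Visit 0, enqueue []
Visit 5, enqueue []
Visit 1, enqueue []

BFS order: [4, 2, 3, 6, 7, 8, 0, 5, 1]


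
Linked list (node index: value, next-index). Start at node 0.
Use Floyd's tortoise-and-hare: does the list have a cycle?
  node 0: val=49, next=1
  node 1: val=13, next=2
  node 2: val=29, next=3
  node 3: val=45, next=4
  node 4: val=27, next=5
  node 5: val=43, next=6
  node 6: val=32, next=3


Floyd's tortoise (slow, +1) and hare (fast, +2):
  init: slow=0, fast=0
  step 1: slow=1, fast=2
  step 2: slow=2, fast=4
  step 3: slow=3, fast=6
  step 4: slow=4, fast=4
  slow == fast at node 4: cycle detected

Cycle: yes


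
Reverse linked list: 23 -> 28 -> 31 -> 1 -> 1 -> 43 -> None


Step 1: curr=23, set curr.next=prev(None) | reversed so far: 23
Step 2: curr=28, set curr.next=prev(23) | reversed so far: 28 -> 23
Step 3: curr=31, set curr.next=prev(28) | reversed so far: 31 -> 28 -> 23
Step 4: curr=1, set curr.next=prev(31) | reversed so far: 1 -> 31 -> 28 -> 23
Step 5: curr=1, set curr.next=prev(1) | reversed so far: 1 -> 1 -> 31 -> 28 -> 23
Step 6: curr=43, set curr.next=prev(1) | reversed so far: 43 -> 1 -> 1 -> 31 -> 28 -> 23

43 -> 1 -> 1 -> 31 -> 28 -> 23 -> None


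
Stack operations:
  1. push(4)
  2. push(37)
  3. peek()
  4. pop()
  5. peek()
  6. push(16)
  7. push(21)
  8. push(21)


push(4) -> [4]
push(37) -> [4, 37]
peek()->37
pop()->37, [4]
peek()->4
push(16) -> [4, 16]
push(21) -> [4, 16, 21]
push(21) -> [4, 16, 21, 21]

Final stack: [4, 16, 21, 21]


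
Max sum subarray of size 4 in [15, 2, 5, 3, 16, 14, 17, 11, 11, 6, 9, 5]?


[0:4]: 25
[1:5]: 26
[2:6]: 38
[3:7]: 50
[4:8]: 58
[5:9]: 53
[6:10]: 45
[7:11]: 37
[8:12]: 31

Max: 58 at [4:8]


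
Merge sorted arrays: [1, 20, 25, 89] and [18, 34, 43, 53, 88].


Take 1 from A
Take 18 from B
Take 20 from A
Take 25 from A
Take 34 from B
Take 43 from B
Take 53 from B
Take 88 from B

Merged: [1, 18, 20, 25, 34, 43, 53, 88, 89]


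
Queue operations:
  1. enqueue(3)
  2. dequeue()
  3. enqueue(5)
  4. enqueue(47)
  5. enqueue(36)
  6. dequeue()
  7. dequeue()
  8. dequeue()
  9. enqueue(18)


enqueue(3) -> [3]
dequeue()->3, []
enqueue(5) -> [5]
enqueue(47) -> [5, 47]
enqueue(36) -> [5, 47, 36]
dequeue()->5, [47, 36]
dequeue()->47, [36]
dequeue()->36, []
enqueue(18) -> [18]

Final queue: [18]
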